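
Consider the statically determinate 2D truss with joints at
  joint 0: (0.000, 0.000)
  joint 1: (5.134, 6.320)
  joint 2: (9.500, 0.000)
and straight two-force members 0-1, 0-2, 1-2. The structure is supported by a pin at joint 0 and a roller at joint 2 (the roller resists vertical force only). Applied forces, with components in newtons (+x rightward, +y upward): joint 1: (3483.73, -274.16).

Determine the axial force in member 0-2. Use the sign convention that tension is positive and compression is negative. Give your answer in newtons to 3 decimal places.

1703.403

N=3 nodes, M=3 members, R=3 reactions → 2N=6, M+R=6
member 0 (0-1): L=8.1425, (cx,cy)=(0.6305,0.7762)
member 1 (0-2): L=9.5000, (cx,cy)=(1.0000,0.0000)
member 2 (1-2): L=7.6814, (cx,cy)=(0.5684,-0.8228)
solve A·x = −loads:
  F[0-1] = +2823.5921 N (tension)
  F[0-2] = +1703.4025 N (tension)
  F[1-2] = -2996.9231 N (compression)
  Rx@0 = -3483.7300 N
  Ry@0 = -2191.5991 N
  Ry@2 = +2465.7591 N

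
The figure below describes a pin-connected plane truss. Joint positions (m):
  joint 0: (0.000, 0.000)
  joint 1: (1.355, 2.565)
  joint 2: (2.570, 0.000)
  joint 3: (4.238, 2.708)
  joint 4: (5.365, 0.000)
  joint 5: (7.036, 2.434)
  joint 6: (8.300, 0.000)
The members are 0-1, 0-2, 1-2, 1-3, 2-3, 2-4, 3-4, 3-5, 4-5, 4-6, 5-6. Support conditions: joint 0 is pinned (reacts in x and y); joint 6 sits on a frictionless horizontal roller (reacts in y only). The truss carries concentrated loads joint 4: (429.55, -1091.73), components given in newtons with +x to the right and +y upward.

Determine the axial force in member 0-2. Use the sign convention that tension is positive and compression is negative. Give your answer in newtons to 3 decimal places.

N=7 nodes, M=11 members, R=3 reactions → 2N=14, M+R=14
member 0 (0-1): L=2.9009, (cx,cy)=(0.4671,0.8842)
member 1 (0-2): L=2.5700, (cx,cy)=(1.0000,0.0000)
member 2 (1-2): L=2.8382, (cx,cy)=(0.4281,-0.9037)
member 3 (1-3): L=2.8865, (cx,cy)=(0.9988,0.0495)
member 4 (2-3): L=3.1805, (cx,cy)=(0.5244,0.8514)
member 5 (2-4): L=2.7950, (cx,cy)=(1.0000,0.0000)
member 6 (3-4): L=2.9332, (cx,cy)=(0.3842,-0.9232)
member 7 (3-5): L=2.8114, (cx,cy)=(0.9952,-0.0975)
member 8 (4-5): L=2.9524, (cx,cy)=(0.5660,0.8244)
member 9 (4-6): L=2.9350, (cx,cy)=(1.0000,0.0000)
member 10 (5-6): L=2.7426, (cx,cy)=(0.4609,-0.8875)
solve A·x = −loads:
  F[0-1] = -436.6077 N (compression)
  F[0-2] = +633.4875 N (tension)
  F[1-2] = +406.4298 N (tension)
  F[1-3] = -378.3892 N (compression)
  F[2-3] = -431.3927 N (compression)
  F[2-4] = +1033.7178 N (tension)
  F[3-4] = +502.7212 N (tension)
  F[3-5] = -801.1413 N (compression)
  F[4-5] = +761.2632 N (tension)
  F[4-6] = +366.4657 N (tension)
  F[5-6] = -795.1599 N (compression)
  Rx@0 = -429.5500 N
  Ry@0 = +386.0515 N
  Ry@6 = +705.6785 N

633.488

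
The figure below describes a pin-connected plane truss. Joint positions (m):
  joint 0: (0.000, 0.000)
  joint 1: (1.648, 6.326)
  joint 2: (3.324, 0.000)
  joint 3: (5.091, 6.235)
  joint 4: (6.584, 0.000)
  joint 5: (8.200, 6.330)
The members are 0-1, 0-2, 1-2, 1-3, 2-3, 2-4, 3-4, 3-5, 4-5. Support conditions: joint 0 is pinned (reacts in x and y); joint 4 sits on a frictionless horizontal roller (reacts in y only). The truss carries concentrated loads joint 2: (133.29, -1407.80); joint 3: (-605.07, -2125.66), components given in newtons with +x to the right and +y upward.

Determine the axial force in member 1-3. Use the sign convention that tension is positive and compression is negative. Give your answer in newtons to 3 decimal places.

N=6 nodes, M=9 members, R=3 reactions → 2N=12, M+R=12
member 0 (0-1): L=6.5371, (cx,cy)=(0.2521,0.9677)
member 1 (0-2): L=3.3240, (cx,cy)=(1.0000,0.0000)
member 2 (1-2): L=6.5443, (cx,cy)=(0.2561,-0.9666)
member 3 (1-3): L=3.4442, (cx,cy)=(0.9997,-0.0264)
member 4 (2-3): L=6.4805, (cx,cy)=(0.2727,0.9621)
member 5 (2-4): L=3.2600, (cx,cy)=(1.0000,0.0000)
member 6 (3-4): L=6.4113, (cx,cy)=(0.2329,-0.9725)
member 7 (3-5): L=3.1105, (cx,cy)=(0.9995,0.0305)
member 8 (4-5): L=6.5330, (cx,cy)=(0.2474,0.9689)
solve A·x = −loads:
  F[0-1] = -1810.5509 N (compression)
  F[0-2] = -15.3436 N (compression)
  F[1-2] = +1837.8711 N (tension)
  F[1-3] = -927.4436 N (compression)
  F[2-3] = -383.3007 N (compression)
  F[2-4] = +426.5614 N (tension)
  F[3-4] = -1831.7461 N (compression)
  F[3-5] = +0.0000 N (tension)
  F[4-5] = -0.0000 N (compression)
  Rx@0 = +471.7800 N
  Ry@0 = +1752.0732 N
  Ry@4 = +1781.3868 N

-927.444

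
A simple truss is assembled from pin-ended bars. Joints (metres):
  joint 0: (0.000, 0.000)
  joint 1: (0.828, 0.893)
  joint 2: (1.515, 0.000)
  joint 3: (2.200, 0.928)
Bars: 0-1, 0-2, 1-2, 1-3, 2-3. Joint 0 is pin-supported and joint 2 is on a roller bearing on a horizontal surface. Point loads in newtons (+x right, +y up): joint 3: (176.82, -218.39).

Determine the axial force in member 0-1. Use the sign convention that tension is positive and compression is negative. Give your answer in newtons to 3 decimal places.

282.362

N=4 nodes, M=5 members, R=3 reactions → 2N=8, M+R=8
member 0 (0-1): L=1.2178, (cx,cy)=(0.6799,0.7333)
member 1 (0-2): L=1.5150, (cx,cy)=(1.0000,0.0000)
member 2 (1-2): L=1.1267, (cx,cy)=(0.6098,-0.7926)
member 3 (1-3): L=1.3724, (cx,cy)=(0.9997,0.0255)
member 4 (2-3): L=1.1534, (cx,cy)=(0.5939,0.8046)
solve A·x = −loads:
  F[0-1] = +282.3622 N (tension)
  F[0-2] = -15.1625 N (compression)
  F[1-2] = -250.1479 N (compression)
  F[1-3] = +344.6231 N (tension)
  F[2-3] = -282.3657 N (compression)
  Rx@0 = -176.8200 N
  Ry@0 = -207.0535 N
  Ry@2 = +425.4435 N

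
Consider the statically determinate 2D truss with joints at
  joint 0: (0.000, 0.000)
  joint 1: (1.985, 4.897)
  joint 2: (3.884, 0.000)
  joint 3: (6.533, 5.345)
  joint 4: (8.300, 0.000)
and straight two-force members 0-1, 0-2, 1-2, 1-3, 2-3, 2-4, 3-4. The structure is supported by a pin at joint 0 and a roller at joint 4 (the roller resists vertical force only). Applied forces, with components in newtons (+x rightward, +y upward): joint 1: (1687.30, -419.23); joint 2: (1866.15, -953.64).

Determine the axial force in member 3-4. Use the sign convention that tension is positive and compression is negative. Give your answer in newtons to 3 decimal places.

-1624.105

N=5 nodes, M=7 members, R=3 reactions → 2N=10, M+R=10
member 0 (0-1): L=5.2840, (cx,cy)=(0.3757,0.9268)
member 1 (0-2): L=3.8840, (cx,cy)=(1.0000,0.0000)
member 2 (1-2): L=5.2523, (cx,cy)=(0.3616,-0.9324)
member 3 (1-3): L=4.5700, (cx,cy)=(0.9952,0.0980)
member 4 (2-3): L=5.9654, (cx,cy)=(0.4441,0.8960)
member 5 (2-4): L=4.4160, (cx,cy)=(1.0000,0.0000)
member 6 (3-4): L=5.6295, (cx,cy)=(0.3139,-0.9495)
solve A·x = −loads:
  F[0-1] = +182.5248 N (tension)
  F[0-2] = +3484.8825 N (tension)
  F[1-2] = -772.5885 N (compression)
  F[1-3] = -1345.8819 N (compression)
  F[2-3] = +1868.2683 N (tension)
  F[2-4] = +509.7774 N (tension)
  F[3-4] = -1624.1052 N (compression)
  Rx@0 = -3553.4500 N
  Ry@0 = -169.1562 N
  Ry@4 = +1542.0262 N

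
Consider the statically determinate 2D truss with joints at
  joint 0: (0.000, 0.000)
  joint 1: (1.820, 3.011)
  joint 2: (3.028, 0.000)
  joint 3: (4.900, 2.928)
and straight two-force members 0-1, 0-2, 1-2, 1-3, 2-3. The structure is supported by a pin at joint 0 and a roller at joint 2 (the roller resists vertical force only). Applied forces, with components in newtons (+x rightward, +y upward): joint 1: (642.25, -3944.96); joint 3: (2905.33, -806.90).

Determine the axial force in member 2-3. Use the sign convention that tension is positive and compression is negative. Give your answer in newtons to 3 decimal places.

N=4 nodes, M=5 members, R=3 reactions → 2N=8, M+R=8
member 0 (0-1): L=3.5183, (cx,cy)=(0.5173,0.8558)
member 1 (0-2): L=3.0280, (cx,cy)=(1.0000,0.0000)
member 2 (1-2): L=3.2443, (cx,cy)=(0.3723,-0.9281)
member 3 (1-3): L=3.0811, (cx,cy)=(0.9996,-0.0269)
member 4 (2-3): L=3.4753, (cx,cy)=(0.5387,0.8425)
solve A·x = −loads:
  F[0-1] = +2772.8883 N (tension)
  F[0-2] = +2113.1830 N (tension)
  F[1-2] = -6905.1807 N (compression)
  F[1-3] = +3364.4918 N (tension)
  F[2-3] = -850.1455 N (compression)
  Rx@0 = -3547.5800 N
  Ry@0 = -2373.0601 N
  Ry@2 = +7124.9201 N

-850.145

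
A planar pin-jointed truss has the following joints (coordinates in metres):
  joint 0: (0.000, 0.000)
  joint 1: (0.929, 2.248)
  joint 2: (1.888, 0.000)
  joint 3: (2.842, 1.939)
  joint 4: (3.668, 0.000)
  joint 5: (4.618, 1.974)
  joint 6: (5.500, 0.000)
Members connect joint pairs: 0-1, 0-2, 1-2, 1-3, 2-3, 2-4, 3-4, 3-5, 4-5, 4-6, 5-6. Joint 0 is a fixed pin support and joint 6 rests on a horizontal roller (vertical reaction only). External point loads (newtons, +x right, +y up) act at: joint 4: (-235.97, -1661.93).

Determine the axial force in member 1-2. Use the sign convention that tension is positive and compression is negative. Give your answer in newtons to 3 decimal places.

N=7 nodes, M=11 members, R=3 reactions → 2N=14, M+R=14
member 0 (0-1): L=2.4324, (cx,cy)=(0.3819,0.9242)
member 1 (0-2): L=1.8880, (cx,cy)=(1.0000,0.0000)
member 2 (1-2): L=2.4440, (cx,cy)=(0.3924,-0.9198)
member 3 (1-3): L=1.9378, (cx,cy)=(0.9872,-0.1595)
member 4 (2-3): L=2.1610, (cx,cy)=(0.4415,0.8973)
member 5 (2-4): L=1.7800, (cx,cy)=(1.0000,0.0000)
member 6 (3-4): L=2.1076, (cx,cy)=(0.3919,-0.9200)
member 7 (3-5): L=1.7763, (cx,cy)=(0.9998,0.0197)
member 8 (4-5): L=2.1907, (cx,cy)=(0.4337,0.9011)
member 9 (4-6): L=1.8320, (cx,cy)=(1.0000,0.0000)
member 10 (5-6): L=2.1621, (cx,cy)=(0.4079,-0.9130)
solve A·x = −loads:
  F[0-1] = -598.9813 N (compression)
  F[0-2] = -7.2022 N (compression)
  F[1-2] = +689.5292 N (tension)
  F[1-3] = -505.8028 N (compression)
  F[2-3] = -706.8367 N (compression)
  F[2-4] = +575.4053 N (tension)
  F[3-4] = +579.4644 N (tension)
  F[3-5] = -1038.6772 N (compression)
  F[4-5] = +1252.7417 N (tension)
  F[4-6] = +495.2230 N (tension)
  F[5-6] = -1213.9602 N (compression)
  Rx@0 = +235.9700 N
  Ry@0 = +553.5738 N
  Ry@6 = +1108.3562 N

689.529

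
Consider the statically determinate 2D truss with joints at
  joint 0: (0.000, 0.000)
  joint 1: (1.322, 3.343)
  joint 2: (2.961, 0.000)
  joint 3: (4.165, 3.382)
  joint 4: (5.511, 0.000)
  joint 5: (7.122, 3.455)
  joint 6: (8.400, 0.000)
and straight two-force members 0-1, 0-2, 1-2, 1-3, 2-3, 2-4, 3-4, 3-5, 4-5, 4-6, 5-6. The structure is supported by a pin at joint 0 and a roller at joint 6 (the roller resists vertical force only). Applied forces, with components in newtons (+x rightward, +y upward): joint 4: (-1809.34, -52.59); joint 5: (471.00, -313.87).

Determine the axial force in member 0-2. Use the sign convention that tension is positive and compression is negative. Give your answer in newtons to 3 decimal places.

N=7 nodes, M=11 members, R=3 reactions → 2N=14, M+R=14
member 0 (0-1): L=3.5949, (cx,cy)=(0.3677,0.9299)
member 1 (0-2): L=2.9610, (cx,cy)=(1.0000,0.0000)
member 2 (1-2): L=3.7232, (cx,cy)=(0.4402,-0.8979)
member 3 (1-3): L=2.8433, (cx,cy)=(0.9999,0.0137)
member 4 (2-3): L=3.5899, (cx,cy)=(0.3354,0.9421)
member 5 (2-4): L=2.5500, (cx,cy)=(1.0000,0.0000)
member 6 (3-4): L=3.6400, (cx,cy)=(0.3698,-0.9291)
member 7 (3-5): L=2.9579, (cx,cy)=(0.9997,0.0247)
member 8 (4-5): L=3.8121, (cx,cy)=(0.4226,0.9063)
member 9 (4-6): L=2.8890, (cx,cy)=(1.0000,0.0000)
member 10 (5-6): L=3.6838, (cx,cy)=(0.3469,-0.9379)
solve A·x = −loads:
  F[0-1] = +137.5231 N (tension)
  F[0-2] = -1388.9131 N (compression)
  F[1-2] = -140.7108 N (compression)
  F[1-3] = +112.5269 N (tension)
  F[2-3] = +134.1105 N (tension)
  F[2-4] = -1495.8348 N (compression)
  F[3-4] = -132.1595 N (compression)
  F[3-5] = +206.4275 N (tension)
  F[4-5] = +193.5106 N (tension)
  F[4-6] = +182.8581 N (tension)
  F[5-6] = -527.0821 N (compression)
  Rx@0 = +1338.3400 N
  Ry@0 = -127.8865 N
  Ry@6 = +494.3465 N

-1388.913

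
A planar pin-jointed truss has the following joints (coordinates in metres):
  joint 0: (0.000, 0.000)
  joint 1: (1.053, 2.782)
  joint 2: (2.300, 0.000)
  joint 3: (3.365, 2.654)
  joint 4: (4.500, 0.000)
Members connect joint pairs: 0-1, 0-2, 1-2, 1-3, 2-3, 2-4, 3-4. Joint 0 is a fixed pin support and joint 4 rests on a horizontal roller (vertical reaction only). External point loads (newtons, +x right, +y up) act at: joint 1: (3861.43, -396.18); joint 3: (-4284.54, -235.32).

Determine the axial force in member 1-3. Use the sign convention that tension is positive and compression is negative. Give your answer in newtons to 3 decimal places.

-4210.066

N=5 nodes, M=7 members, R=3 reactions → 2N=10, M+R=10
member 0 (0-1): L=2.9746, (cx,cy)=(0.3540,0.9352)
member 1 (0-2): L=2.3000, (cx,cy)=(1.0000,0.0000)
member 2 (1-2): L=3.0487, (cx,cy)=(0.4090,-0.9125)
member 3 (1-3): L=2.3155, (cx,cy)=(0.9985,-0.0553)
member 4 (2-3): L=2.8597, (cx,cy)=(0.3724,0.9281)
member 5 (2-4): L=2.2000, (cx,cy)=(1.0000,0.0000)
member 6 (3-4): L=2.8865, (cx,cy)=(0.3932,-0.9194)
solve A·x = −loads:
  F[0-1] = -537.3248 N (compression)
  F[0-2] = -232.8995 N (compression)
  F[1-2] = +371.5837 N (tension)
  F[1-3] = -4210.0658 N (compression)
  F[2-3] = -365.3601 N (compression)
  F[2-4] = +55.1542 N (tension)
  F[3-4] = -140.2671 N (compression)
  Rx@0 = +423.1100 N
  Ry@0 = +502.5315 N
  Ry@4 = +128.9685 N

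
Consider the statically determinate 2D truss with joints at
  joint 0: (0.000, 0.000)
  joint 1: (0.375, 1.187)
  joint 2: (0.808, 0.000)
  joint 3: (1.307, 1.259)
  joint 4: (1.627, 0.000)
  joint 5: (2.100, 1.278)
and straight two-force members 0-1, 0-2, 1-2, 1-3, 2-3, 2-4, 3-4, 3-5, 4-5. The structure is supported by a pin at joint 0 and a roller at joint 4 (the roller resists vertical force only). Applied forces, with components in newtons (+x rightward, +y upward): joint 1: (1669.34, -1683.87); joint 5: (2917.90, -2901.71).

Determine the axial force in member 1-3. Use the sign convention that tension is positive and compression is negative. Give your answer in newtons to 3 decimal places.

N=6 nodes, M=9 members, R=3 reactions → 2N=12, M+R=12
member 0 (0-1): L=1.2448, (cx,cy)=(0.3012,0.9535)
member 1 (0-2): L=0.8080, (cx,cy)=(1.0000,0.0000)
member 2 (1-2): L=1.2635, (cx,cy)=(0.3427,-0.9394)
member 3 (1-3): L=0.9348, (cx,cy)=(0.9970,0.0770)
member 4 (2-3): L=1.3543, (cx,cy)=(0.3685,0.9296)
member 5 (2-4): L=0.8190, (cx,cy)=(1.0000,0.0000)
member 6 (3-4): L=1.2990, (cx,cy)=(0.2463,-0.9692)
member 7 (3-5): L=0.7932, (cx,cy)=(0.9997,0.0240)
member 8 (4-5): L=1.3627, (cx,cy)=(0.3471,0.9378)
solve A·x = −loads:
  F[0-1] = +3206.6670 N (tension)
  F[0-2] = +3621.2421 N (tension)
  F[1-2] = -4965.1184 N (compression)
  F[1-3] = +1001.1587 N (tension)
  F[2-3] = +5017.4751 N (tension)
  F[2-4] = +70.9731 N (tension)
  F[3-4] = -4792.7696 N (compression)
  F[3-5] = +4028.7217 N (tension)
  F[4-5] = -3196.9698 N (compression)
  Rx@0 = -4587.2400 N
  Ry@0 = -3057.7052 N
  Ry@4 = +7643.2852 N

1001.159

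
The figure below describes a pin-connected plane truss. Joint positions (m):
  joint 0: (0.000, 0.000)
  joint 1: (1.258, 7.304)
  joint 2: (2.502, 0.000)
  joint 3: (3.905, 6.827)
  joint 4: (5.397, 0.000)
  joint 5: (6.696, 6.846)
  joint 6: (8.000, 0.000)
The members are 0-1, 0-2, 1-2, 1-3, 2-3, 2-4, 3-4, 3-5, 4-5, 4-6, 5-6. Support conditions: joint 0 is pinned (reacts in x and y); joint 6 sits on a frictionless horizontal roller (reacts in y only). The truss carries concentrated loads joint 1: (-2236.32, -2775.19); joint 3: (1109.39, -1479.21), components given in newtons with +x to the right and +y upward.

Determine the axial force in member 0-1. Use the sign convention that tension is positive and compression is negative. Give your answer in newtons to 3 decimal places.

N=7 nodes, M=11 members, R=3 reactions → 2N=14, M+R=14
member 0 (0-1): L=7.4115, (cx,cy)=(0.1697,0.9855)
member 1 (0-2): L=2.5020, (cx,cy)=(1.0000,0.0000)
member 2 (1-2): L=7.4092, (cx,cy)=(0.1679,-0.9858)
member 3 (1-3): L=2.6896, (cx,cy)=(0.9841,-0.1773)
member 4 (2-3): L=6.9697, (cx,cy)=(0.2013,0.9795)
member 5 (2-4): L=2.8950, (cx,cy)=(1.0000,0.0000)
member 6 (3-4): L=6.9881, (cx,cy)=(0.2135,-0.9769)
member 7 (3-5): L=2.7911, (cx,cy)=(1.0000,0.0068)
member 8 (4-5): L=6.9682, (cx,cy)=(0.1864,0.9825)
member 9 (4-6): L=2.6030, (cx,cy)=(1.0000,0.0000)
member 10 (5-6): L=6.9691, (cx,cy)=(0.1871,-0.9823)
solve A·x = −loads:
  F[0-1] = -4252.7045 N (compression)
  F[0-2] = -405.0963 N (compression)
  F[1-2] = +1196.0573 N (tension)
  F[1-3] = +1334.8278 N (tension)
  F[2-3] = -1203.7189 N (compression)
  F[2-4] = +38.0310 N (tension)
  F[3-4] = -65.0682 N (compression)
  F[3-5] = -24.1392 N (compression)
  F[4-5] = +64.7021 N (tension)
  F[4-6] = +12.0769 N (tension)
  F[5-6] = -64.5435 N (compression)
  Rx@0 = +1126.9300 N
  Ry@0 = +4190.9965 N
  Ry@6 = +63.4035 N

-4252.704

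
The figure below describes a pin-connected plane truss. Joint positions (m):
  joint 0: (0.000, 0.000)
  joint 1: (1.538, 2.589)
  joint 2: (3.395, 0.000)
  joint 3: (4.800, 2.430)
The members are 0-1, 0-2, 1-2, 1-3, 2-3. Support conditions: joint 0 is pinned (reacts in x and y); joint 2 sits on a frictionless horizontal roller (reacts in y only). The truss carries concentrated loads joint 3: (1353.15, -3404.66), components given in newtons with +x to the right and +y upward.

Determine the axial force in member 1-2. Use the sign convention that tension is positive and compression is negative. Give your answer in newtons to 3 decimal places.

N=4 nodes, M=5 members, R=3 reactions → 2N=8, M+R=8
member 0 (0-1): L=3.0114, (cx,cy)=(0.5107,0.8597)
member 1 (0-2): L=3.3950, (cx,cy)=(1.0000,0.0000)
member 2 (1-2): L=3.1861, (cx,cy)=(0.5828,-0.8126)
member 3 (1-3): L=3.2659, (cx,cy)=(0.9988,-0.0487)
member 4 (2-3): L=2.8069, (cx,cy)=(0.5005,0.8657)
solve A·x = −loads:
  F[0-1] = +2765.3988 N (tension)
  F[0-2] = -59.2237 N (compression)
  F[1-2] = -3119.6642 N (compression)
  F[1-3] = +3234.4752 N (tension)
  F[2-3] = -3750.8934 N (compression)
  Rx@0 = -1353.1500 N
  Ry@0 = -2377.5263 N
  Ry@2 = +5782.1863 N

-3119.664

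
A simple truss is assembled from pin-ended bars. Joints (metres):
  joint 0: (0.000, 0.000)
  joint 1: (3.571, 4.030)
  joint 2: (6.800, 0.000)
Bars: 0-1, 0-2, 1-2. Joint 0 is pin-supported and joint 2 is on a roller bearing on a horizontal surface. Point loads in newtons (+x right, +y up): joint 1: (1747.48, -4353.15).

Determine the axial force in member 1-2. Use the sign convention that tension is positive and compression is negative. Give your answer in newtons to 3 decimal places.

-4256.405

N=3 nodes, M=3 members, R=3 reactions → 2N=6, M+R=6
member 0 (0-1): L=5.3845, (cx,cy)=(0.6632,0.7484)
member 1 (0-2): L=6.8000, (cx,cy)=(1.0000,0.0000)
member 2 (1-2): L=5.1640, (cx,cy)=(0.6253,-0.7804)
solve A·x = −loads:
  F[0-1] = -1378.1501 N (compression)
  F[0-2] = +2661.4674 N (tension)
  F[1-2] = -4256.4052 N (compression)
  Rx@0 = -1747.4800 N
  Ry@0 = +1031.4672 N
  Ry@2 = +3321.6828 N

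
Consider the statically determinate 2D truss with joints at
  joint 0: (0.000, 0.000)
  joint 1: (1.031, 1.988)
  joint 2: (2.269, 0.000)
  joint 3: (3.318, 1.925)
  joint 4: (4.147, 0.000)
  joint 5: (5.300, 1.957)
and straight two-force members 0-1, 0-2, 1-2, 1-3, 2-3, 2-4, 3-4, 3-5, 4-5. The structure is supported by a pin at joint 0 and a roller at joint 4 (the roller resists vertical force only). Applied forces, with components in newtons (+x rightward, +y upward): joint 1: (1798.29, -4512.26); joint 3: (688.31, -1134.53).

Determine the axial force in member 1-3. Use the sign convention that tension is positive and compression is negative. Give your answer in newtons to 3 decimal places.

N=6 nodes, M=9 members, R=3 reactions → 2N=12, M+R=12
member 0 (0-1): L=2.2394, (cx,cy)=(0.4604,0.8877)
member 1 (0-2): L=2.2690, (cx,cy)=(1.0000,0.0000)
member 2 (1-2): L=2.3420, (cx,cy)=(0.5286,-0.8489)
member 3 (1-3): L=2.2879, (cx,cy)=(0.9996,-0.0275)
member 4 (2-3): L=2.1923, (cx,cy)=(0.4785,0.8781)
member 5 (2-4): L=1.8780, (cx,cy)=(1.0000,0.0000)
member 6 (3-4): L=2.0959, (cx,cy)=(0.3955,-0.9185)
member 7 (3-5): L=1.9823, (cx,cy)=(0.9999,0.0161)
member 8 (4-5): L=2.2714, (cx,cy)=(0.5076,0.8616)
solve A·x = −loads:
  F[0-1] = -2743.7363 N (compression)
  F[0-2] = +3749.7677 N (tension)
  F[1-2] = -2387.9382 N (compression)
  F[1-3] = -1799.8367 N (compression)
  F[2-3] = +2308.4574 N (tension)
  F[2-4] = +1382.8660 N (tension)
  F[3-4] = -3496.2265 N (compression)
  F[3-5] = +0.0000 N (tension)
  F[4-5] = -0.0000 N (compression)
  Rx@0 = -2486.6000 N
  Ry@0 = +2435.6716 N
  Ry@4 = +3211.1184 N

-1799.837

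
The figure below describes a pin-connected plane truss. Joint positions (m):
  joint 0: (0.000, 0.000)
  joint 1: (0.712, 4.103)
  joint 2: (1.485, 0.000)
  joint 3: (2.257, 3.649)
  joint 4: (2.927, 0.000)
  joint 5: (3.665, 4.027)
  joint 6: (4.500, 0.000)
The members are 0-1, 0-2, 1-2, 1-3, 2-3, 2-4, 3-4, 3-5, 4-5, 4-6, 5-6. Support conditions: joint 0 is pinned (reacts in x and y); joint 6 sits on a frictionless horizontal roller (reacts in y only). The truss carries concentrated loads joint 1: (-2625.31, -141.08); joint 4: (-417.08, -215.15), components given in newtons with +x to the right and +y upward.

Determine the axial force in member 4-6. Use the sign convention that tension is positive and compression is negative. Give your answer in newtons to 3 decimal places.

-462.689

N=7 nodes, M=11 members, R=3 reactions → 2N=14, M+R=14
member 0 (0-1): L=4.1643, (cx,cy)=(0.1710,0.9853)
member 1 (0-2): L=1.4850, (cx,cy)=(1.0000,0.0000)
member 2 (1-2): L=4.1752, (cx,cy)=(0.1851,-0.9827)
member 3 (1-3): L=1.6103, (cx,cy)=(0.9594,-0.2819)
member 4 (2-3): L=3.7298, (cx,cy)=(0.2070,0.9783)
member 5 (2-4): L=1.4420, (cx,cy)=(1.0000,0.0000)
member 6 (3-4): L=3.7100, (cx,cy)=(0.1806,-0.9836)
member 7 (3-5): L=1.4579, (cx,cy)=(0.9658,0.2593)
member 8 (4-5): L=4.0941, (cx,cy)=(0.1803,0.9836)
member 9 (4-6): L=1.5730, (cx,cy)=(1.0000,0.0000)
member 10 (5-6): L=4.1127, (cx,cy)=(0.2030,-0.9792)
solve A·x = −loads:
  F[0-1] = -2626.3367 N (compression)
  F[0-2] = -2593.3486 N (compression)
  F[1-2] = +1946.6445 N (tension)
  F[1-3] = +1892.6391 N (tension)
  F[2-3] = -1955.3344 N (compression)
  F[2-4] = -1828.2221 N (compression)
  F[3-4] = +2737.7089 N (tension)
  F[3-5] = +949.1925 N (tension)
  F[4-5] = -2518.8062 N (compression)
  F[4-6] = -462.6887 N (compression)
  F[5-6] = +2278.8987 N (tension)
  Rx@0 = +3042.3900 N
  Ry@0 = +2587.6642 N
  Ry@6 = -2231.4342 N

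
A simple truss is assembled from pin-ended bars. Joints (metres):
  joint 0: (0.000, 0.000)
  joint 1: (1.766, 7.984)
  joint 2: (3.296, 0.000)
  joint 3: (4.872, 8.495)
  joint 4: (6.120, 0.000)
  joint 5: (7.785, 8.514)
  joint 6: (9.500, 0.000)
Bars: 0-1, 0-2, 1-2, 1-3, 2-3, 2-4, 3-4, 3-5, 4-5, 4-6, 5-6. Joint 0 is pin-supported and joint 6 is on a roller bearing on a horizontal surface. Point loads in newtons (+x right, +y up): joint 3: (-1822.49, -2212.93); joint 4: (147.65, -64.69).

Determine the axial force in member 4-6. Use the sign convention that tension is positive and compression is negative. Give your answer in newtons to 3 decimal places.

-91.276

N=7 nodes, M=11 members, R=3 reactions → 2N=14, M+R=14
member 0 (0-1): L=8.1770, (cx,cy)=(0.2160,0.9764)
member 1 (0-2): L=3.2960, (cx,cy)=(1.0000,0.0000)
member 2 (1-2): L=8.1293, (cx,cy)=(0.1882,-0.9821)
member 3 (1-3): L=3.1478, (cx,cy)=(0.9867,0.1623)
member 4 (2-3): L=8.6400, (cx,cy)=(0.1824,0.9832)
member 5 (2-4): L=2.8240, (cx,cy)=(1.0000,0.0000)
member 6 (3-4): L=8.5862, (cx,cy)=(0.1453,-0.9894)
member 7 (3-5): L=2.9131, (cx,cy)=(1.0000,0.0065)
member 8 (4-5): L=8.6753, (cx,cy)=(0.1919,0.9814)
member 9 (4-6): L=3.3800, (cx,cy)=(1.0000,0.0000)
member 10 (5-6): L=8.6850, (cx,cy)=(0.1975,-0.9803)
solve A·x = −loads:
  F[0-1] = -2796.7569 N (compression)
  F[0-2] = -1070.8184 N (compression)
  F[1-2] = +2597.3704 N (tension)
  F[1-3] = -1107.5606 N (compression)
  F[2-3] = -2594.4809 N (compression)
  F[2-4] = -108.7159 N (compression)
  F[3-4] = +524.5677 N (tension)
  F[3-5] = +180.1239 N (tension)
  F[4-5] = -462.9126 N (compression)
  F[4-6] = -91.2757 N (compression)
  F[5-6] = +462.2336 N (tension)
  Rx@0 = +1674.8400 N
  Ry@0 = +2730.7521 N
  Ry@6 = -453.1321 N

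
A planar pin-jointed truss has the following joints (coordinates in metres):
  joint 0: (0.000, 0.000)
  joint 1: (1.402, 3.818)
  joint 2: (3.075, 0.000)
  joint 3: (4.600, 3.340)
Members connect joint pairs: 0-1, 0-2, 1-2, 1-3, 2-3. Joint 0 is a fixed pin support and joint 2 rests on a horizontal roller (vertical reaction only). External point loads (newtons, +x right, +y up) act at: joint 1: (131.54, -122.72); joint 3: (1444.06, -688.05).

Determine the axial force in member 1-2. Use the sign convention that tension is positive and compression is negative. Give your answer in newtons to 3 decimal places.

N=4 nodes, M=5 members, R=3 reactions → 2N=8, M+R=8
member 0 (0-1): L=4.0673, (cx,cy)=(0.3447,0.9387)
member 1 (0-2): L=3.0750, (cx,cy)=(1.0000,0.0000)
member 2 (1-2): L=4.1685, (cx,cy)=(0.4013,-0.9159)
member 3 (1-3): L=3.2335, (cx,cy)=(0.9890,-0.1478)
member 4 (2-3): L=3.6717, (cx,cy)=(0.4153,0.9097)
solve A·x = −loads:
  F[0-1] = +2137.2810 N (tension)
  F[0-2] = +838.8739 N (tension)
  F[1-2] = -2593.0262 N (compression)
  F[1-3] = +1664.1740 N (tension)
  F[2-3] = -485.9383 N (compression)
  Rx@0 = -1575.6000 N
  Ry@0 = -2006.2913 N
  Ry@2 = +2817.0613 N

-2593.026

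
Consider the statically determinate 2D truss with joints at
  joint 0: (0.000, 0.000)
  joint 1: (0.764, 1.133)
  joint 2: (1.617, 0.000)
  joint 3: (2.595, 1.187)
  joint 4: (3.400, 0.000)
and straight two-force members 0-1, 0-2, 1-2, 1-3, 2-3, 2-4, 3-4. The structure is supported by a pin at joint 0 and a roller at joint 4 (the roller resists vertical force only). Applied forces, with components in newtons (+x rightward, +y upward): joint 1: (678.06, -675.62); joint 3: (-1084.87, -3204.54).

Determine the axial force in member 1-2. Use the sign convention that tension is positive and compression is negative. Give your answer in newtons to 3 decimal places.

N=5 nodes, M=7 members, R=3 reactions → 2N=10, M+R=10
member 0 (0-1): L=1.3665, (cx,cy)=(0.5591,0.8291)
member 1 (0-2): L=1.6170, (cx,cy)=(1.0000,0.0000)
member 2 (1-2): L=1.4182, (cx,cy)=(0.6015,-0.7989)
member 3 (1-3): L=1.8318, (cx,cy)=(0.9996,0.0295)
member 4 (2-3): L=1.5380, (cx,cy)=(0.6359,0.7718)
member 5 (2-4): L=1.7830, (cx,cy)=(1.0000,0.0000)
member 6 (3-4): L=1.4342, (cx,cy)=(0.5613,-0.8276)
solve A·x = −loads:
  F[0-1] = -1731.1541 N (compression)
  F[0-2] = +561.0492 N (tension)
  F[1-2] = +870.8376 N (tension)
  F[1-3] = -2170.6414 N (compression)
  F[2-3] = -901.4369 N (compression)
  F[2-4] = +1658.0423 N (tension)
  F[3-4] = -2954.0392 N (compression)
  Rx@0 = +406.8100 N
  Ry@0 = +1435.3199 N
  Ry@4 = +2444.8401 N

870.838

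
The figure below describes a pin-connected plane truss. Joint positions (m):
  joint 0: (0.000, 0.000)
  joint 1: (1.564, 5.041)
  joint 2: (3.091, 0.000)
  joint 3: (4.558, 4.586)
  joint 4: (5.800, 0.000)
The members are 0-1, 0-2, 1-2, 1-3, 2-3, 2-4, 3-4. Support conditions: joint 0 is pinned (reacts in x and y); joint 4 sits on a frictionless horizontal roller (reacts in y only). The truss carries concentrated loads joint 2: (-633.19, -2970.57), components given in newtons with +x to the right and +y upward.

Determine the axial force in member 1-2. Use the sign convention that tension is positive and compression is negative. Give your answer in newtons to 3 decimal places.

1591.329

N=5 nodes, M=7 members, R=3 reactions → 2N=10, M+R=10
member 0 (0-1): L=5.2780, (cx,cy)=(0.2963,0.9551)
member 1 (0-2): L=3.0910, (cx,cy)=(1.0000,0.0000)
member 2 (1-2): L=5.2672, (cx,cy)=(0.2899,-0.9571)
member 3 (1-3): L=3.0284, (cx,cy)=(0.9886,-0.1502)
member 4 (2-3): L=4.8149, (cx,cy)=(0.3047,0.9525)
member 5 (2-4): L=2.7090, (cx,cy)=(1.0000,0.0000)
member 6 (3-4): L=4.7512, (cx,cy)=(0.2614,-0.9652)
solve A·x = −loads:
  F[0-1] = -1452.7047 N (compression)
  F[0-2] = -202.7220 N (compression)
  F[1-2] = +1591.3294 N (tension)
  F[1-3] = -902.0453 N (compression)
  F[2-3] = +1519.8407 N (tension)
  F[2-4] = +428.7443 N (tension)
  F[3-4] = -1640.1389 N (compression)
  Rx@0 = +633.1900 N
  Ry@0 = +1387.4611 N
  Ry@4 = +1583.1089 N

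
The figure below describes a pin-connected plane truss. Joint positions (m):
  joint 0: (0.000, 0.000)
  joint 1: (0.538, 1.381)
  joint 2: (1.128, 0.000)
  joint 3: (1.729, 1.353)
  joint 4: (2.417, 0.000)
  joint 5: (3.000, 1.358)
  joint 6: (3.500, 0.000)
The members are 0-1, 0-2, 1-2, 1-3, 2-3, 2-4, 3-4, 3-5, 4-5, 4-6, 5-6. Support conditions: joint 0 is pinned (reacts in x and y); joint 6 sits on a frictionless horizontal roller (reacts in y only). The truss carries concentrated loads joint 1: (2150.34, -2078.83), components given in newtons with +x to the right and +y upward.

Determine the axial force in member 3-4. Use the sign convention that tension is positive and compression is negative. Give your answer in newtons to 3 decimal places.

N=7 nodes, M=11 members, R=3 reactions → 2N=14, M+R=14
member 0 (0-1): L=1.4821, (cx,cy)=(0.3630,0.9318)
member 1 (0-2): L=1.1280, (cx,cy)=(1.0000,0.0000)
member 2 (1-2): L=1.5018, (cx,cy)=(0.3929,-0.9196)
member 3 (1-3): L=1.1913, (cx,cy)=(0.9997,-0.0235)
member 4 (2-3): L=1.4805, (cx,cy)=(0.4060,0.9139)
member 5 (2-4): L=1.2890, (cx,cy)=(1.0000,0.0000)
member 6 (3-4): L=1.5179, (cx,cy)=(0.4533,-0.8914)
member 7 (3-5): L=1.2710, (cx,cy)=(1.0000,0.0039)
member 8 (4-5): L=1.4779, (cx,cy)=(0.3945,0.9189)
member 9 (4-6): L=1.0830, (cx,cy)=(1.0000,0.0000)
member 10 (5-6): L=1.4471, (cx,cy)=(0.3455,-0.9384)
solve A·x = −loads:
  F[0-1] = -977.4972 N (compression)
  F[0-2] = +2505.1712 N (tension)
  F[1-2] = -1218.3289 N (compression)
  F[1-3] = -2027.0811 N (compression)
  F[2-3] = +1225.9238 N (tension)
  F[2-4] = +1528.8568 N (tension)
  F[3-4] = -1314.4610 N (compression)
  F[3-5] = -933.0656 N (compression)
  F[4-5] = +1275.0891 N (tension)
  F[4-6] = +430.0473 N (tension)
  F[5-6] = -1244.6625 N (compression)
  Rx@0 = -2150.3400 N
  Ry@0 = +910.8214 N
  Ry@6 = +1168.0086 N

-1314.461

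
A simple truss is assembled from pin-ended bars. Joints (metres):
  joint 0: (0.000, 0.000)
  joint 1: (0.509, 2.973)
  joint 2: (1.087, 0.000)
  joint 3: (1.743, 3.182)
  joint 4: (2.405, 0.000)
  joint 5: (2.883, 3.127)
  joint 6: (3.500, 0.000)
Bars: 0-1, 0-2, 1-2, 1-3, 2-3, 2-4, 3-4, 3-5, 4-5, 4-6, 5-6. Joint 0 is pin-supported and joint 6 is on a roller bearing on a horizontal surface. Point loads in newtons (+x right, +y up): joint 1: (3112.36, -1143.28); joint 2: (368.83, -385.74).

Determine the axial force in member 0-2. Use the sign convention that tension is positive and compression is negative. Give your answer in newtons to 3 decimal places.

N=7 nodes, M=11 members, R=3 reactions → 2N=14, M+R=14
member 0 (0-1): L=3.0163, (cx,cy)=(0.1688,0.9857)
member 1 (0-2): L=1.0870, (cx,cy)=(1.0000,0.0000)
member 2 (1-2): L=3.0287, (cx,cy)=(0.1908,-0.9816)
member 3 (1-3): L=1.2516, (cx,cy)=(0.9860,0.1670)
member 4 (2-3): L=3.2489, (cx,cy)=(0.2019,0.9794)
member 5 (2-4): L=1.3180, (cx,cy)=(1.0000,0.0000)
member 6 (3-4): L=3.2501, (cx,cy)=(0.2037,-0.9790)
member 7 (3-5): L=1.1413, (cx,cy)=(0.9988,-0.0482)
member 8 (4-5): L=3.1633, (cx,cy)=(0.1511,0.9885)
member 9 (4-6): L=1.0950, (cx,cy)=(1.0000,0.0000)
member 10 (5-6): L=3.1873, (cx,cy)=(0.1936,-0.9811)
solve A·x = −loads:
  F[0-1] = +1421.1544 N (tension)
  F[0-2] = +3241.3671 N (tension)
  F[1-2] = -2988.8936 N (compression)
  F[1-3] = -2334.9126 N (compression)
  F[2-3] = +3389.5119 N (tension)
  F[2-4] = +1617.7392 N (tension)
  F[3-4] = -2942.3392 N (compression)
  F[3-5] = -1019.6166 N (compression)
  F[4-5] = +2914.1196 N (tension)
  F[4-6] = +578.0883 N (tension)
  F[5-6] = -2986.2807 N (compression)
  Rx@0 = -3481.1900 N
  Ry@0 = -1400.7729 N
  Ry@6 = +2929.7929 N

3241.367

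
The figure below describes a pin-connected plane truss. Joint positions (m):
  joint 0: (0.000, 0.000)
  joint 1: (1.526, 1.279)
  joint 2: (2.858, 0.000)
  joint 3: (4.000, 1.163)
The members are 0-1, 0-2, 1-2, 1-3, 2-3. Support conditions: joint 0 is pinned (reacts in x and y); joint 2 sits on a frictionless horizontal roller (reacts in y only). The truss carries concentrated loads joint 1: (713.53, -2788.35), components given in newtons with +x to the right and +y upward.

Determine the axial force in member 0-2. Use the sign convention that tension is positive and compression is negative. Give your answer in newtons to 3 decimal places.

N=4 nodes, M=5 members, R=3 reactions → 2N=8, M+R=8
member 0 (0-1): L=1.9911, (cx,cy)=(0.7664,0.6424)
member 1 (0-2): L=2.8580, (cx,cy)=(1.0000,0.0000)
member 2 (1-2): L=1.8466, (cx,cy)=(0.7213,-0.6926)
member 3 (1-3): L=2.4767, (cx,cy)=(0.9989,-0.0468)
member 4 (2-3): L=1.6299, (cx,cy)=(0.7006,0.7135)
solve A·x = −loads:
  F[0-1] = -1525.9823 N (compression)
  F[0-2] = +1883.0533 N (tension)
  F[1-2] = -2610.5963 N (compression)
  F[1-3] = +0.0000 N (tension)
  F[2-3] = -0.0000 N (compression)
  Rx@0 = -713.5300 N
  Ry@0 = +980.2230 N
  Ry@2 = +1808.1270 N

1883.053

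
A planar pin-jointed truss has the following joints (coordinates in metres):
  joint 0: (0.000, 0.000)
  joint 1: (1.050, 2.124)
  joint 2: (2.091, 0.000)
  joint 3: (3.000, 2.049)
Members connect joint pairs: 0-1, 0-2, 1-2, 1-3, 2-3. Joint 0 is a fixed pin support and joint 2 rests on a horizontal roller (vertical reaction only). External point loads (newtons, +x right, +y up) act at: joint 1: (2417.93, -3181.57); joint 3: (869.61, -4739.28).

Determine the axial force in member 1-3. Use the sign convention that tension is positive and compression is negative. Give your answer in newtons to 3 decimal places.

2924.401

N=4 nodes, M=5 members, R=3 reactions → 2N=8, M+R=8
member 0 (0-1): L=2.3694, (cx,cy)=(0.4432,0.8964)
member 1 (0-2): L=2.0910, (cx,cy)=(1.0000,0.0000)
member 2 (1-2): L=2.3654, (cx,cy)=(0.4401,-0.8980)
member 3 (1-3): L=1.9514, (cx,cy)=(0.9993,-0.0384)
member 4 (2-3): L=2.2416, (cx,cy)=(0.4055,0.9141)
solve A·x = −loads:
  F[0-1] = +4221.7427 N (tension)
  F[0-2] = +1416.6440 N (tension)
  F[1-2] = -7882.9753 N (compression)
  F[1-3] = +2924.4009 N (tension)
  F[2-3] = -5061.7553 N (compression)
  Rx@0 = -3287.5400 N
  Ry@0 = -3784.5554 N
  Ry@2 = +11705.4054 N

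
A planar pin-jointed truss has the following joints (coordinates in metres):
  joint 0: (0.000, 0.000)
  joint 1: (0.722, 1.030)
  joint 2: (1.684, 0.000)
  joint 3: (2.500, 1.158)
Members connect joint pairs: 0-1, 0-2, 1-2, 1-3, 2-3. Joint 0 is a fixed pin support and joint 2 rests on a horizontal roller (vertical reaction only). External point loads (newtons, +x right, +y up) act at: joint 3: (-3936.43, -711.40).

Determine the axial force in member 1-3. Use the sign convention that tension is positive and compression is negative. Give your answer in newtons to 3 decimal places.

-3628.073

N=4 nodes, M=5 members, R=3 reactions → 2N=8, M+R=8
member 0 (0-1): L=1.2578, (cx,cy)=(0.5740,0.8189)
member 1 (0-2): L=1.6840, (cx,cy)=(1.0000,0.0000)
member 2 (1-2): L=1.4094, (cx,cy)=(0.6826,-0.7308)
member 3 (1-3): L=1.7826, (cx,cy)=(0.9974,0.0718)
member 4 (2-3): L=1.4166, (cx,cy)=(0.5760,0.8174)
solve A·x = −loads:
  F[0-1] = -2884.7039 N (compression)
  F[0-2] = -2280.6221 N (compression)
  F[1-2] = +2875.7441 N (tension)
  F[1-3] = -3628.0727 N (compression)
  F[2-3] = -551.5845 N (compression)
  Rx@0 = +3936.4300 N
  Ry@0 = +2362.1636 N
  Ry@2 = -1650.7636 N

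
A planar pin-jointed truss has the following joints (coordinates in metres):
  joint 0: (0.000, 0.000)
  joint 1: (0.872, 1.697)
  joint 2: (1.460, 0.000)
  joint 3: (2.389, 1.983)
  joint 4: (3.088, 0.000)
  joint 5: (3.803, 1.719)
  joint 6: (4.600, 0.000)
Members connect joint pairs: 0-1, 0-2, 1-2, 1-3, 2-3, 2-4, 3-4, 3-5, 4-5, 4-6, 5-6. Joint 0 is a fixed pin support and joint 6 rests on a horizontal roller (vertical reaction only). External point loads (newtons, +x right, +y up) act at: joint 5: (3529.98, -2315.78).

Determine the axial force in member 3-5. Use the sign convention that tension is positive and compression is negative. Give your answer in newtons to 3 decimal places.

N=7 nodes, M=11 members, R=3 reactions → 2N=14, M+R=14
member 0 (0-1): L=1.9079, (cx,cy)=(0.4570,0.8894)
member 1 (0-2): L=1.4600, (cx,cy)=(1.0000,0.0000)
member 2 (1-2): L=1.7960, (cx,cy)=(0.3274,-0.9449)
member 3 (1-3): L=1.5437, (cx,cy)=(0.9827,0.1853)
member 4 (2-3): L=2.1898, (cx,cy)=(0.4242,0.9056)
member 5 (2-4): L=1.6280, (cx,cy)=(1.0000,0.0000)
member 6 (3-4): L=2.1026, (cx,cy)=(0.3324,-0.9431)
member 7 (3-5): L=1.4384, (cx,cy)=(0.9830,-0.1835)
member 8 (4-5): L=1.8618, (cx,cy)=(0.3840,0.9233)
member 9 (4-6): L=1.5120, (cx,cy)=(1.0000,0.0000)
member 10 (5-6): L=1.8948, (cx,cy)=(0.4206,-0.9072)
solve A·x = −loads:
  F[0-1] = +1031.9952 N (tension)
  F[0-2] = +3058.3168 N (tension)
  F[1-2] = -823.5371 N (compression)
  F[1-3] = +754.3460 N (tension)
  F[2-3] = +859.3092 N (tension)
  F[2-4] = +2424.1439 N (tension)
  F[3-4] = -1276.1650 N (compression)
  F[3-5] = +1556.5332 N (tension)
  F[4-5] = +1303.5411 N (tension)
  F[4-6] = +1499.2706 N (tension)
  F[5-6] = -3564.3408 N (compression)
  Rx@0 = -3529.9800 N
  Ry@0 = -917.9041 N
  Ry@6 = +3233.6841 N

1556.533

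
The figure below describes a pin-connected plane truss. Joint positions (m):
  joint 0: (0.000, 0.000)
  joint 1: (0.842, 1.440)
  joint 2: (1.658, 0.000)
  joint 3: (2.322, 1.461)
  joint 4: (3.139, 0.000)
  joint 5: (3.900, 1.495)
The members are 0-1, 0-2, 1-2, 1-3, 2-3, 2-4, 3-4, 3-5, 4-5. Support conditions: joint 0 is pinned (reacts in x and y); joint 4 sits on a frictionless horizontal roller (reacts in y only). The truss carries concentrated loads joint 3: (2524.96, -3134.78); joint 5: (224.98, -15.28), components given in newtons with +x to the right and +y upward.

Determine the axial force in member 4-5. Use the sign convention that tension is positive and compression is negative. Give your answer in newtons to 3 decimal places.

-22.836

N=6 nodes, M=9 members, R=3 reactions → 2N=12, M+R=12
member 0 (0-1): L=1.6681, (cx,cy)=(0.5048,0.8633)
member 1 (0-2): L=1.6580, (cx,cy)=(1.0000,0.0000)
member 2 (1-2): L=1.6551, (cx,cy)=(0.4930,-0.8700)
member 3 (1-3): L=1.4801, (cx,cy)=(0.9999,0.0142)
member 4 (2-3): L=1.6048, (cx,cy)=(0.4138,0.9104)
member 5 (2-4): L=1.4810, (cx,cy)=(1.0000,0.0000)
member 6 (3-4): L=1.6739, (cx,cy)=(0.4881,-0.8728)
member 7 (3-5): L=1.5784, (cx,cy)=(0.9998,0.0215)
member 8 (4-5): L=1.6775, (cx,cy)=(0.4536,0.8912)
solve A·x = −loads:
  F[0-1] = +544.6324 N (tension)
  F[0-2] = +2475.0284 N (tension)
  F[1-2] = -531.6390 N (compression)
  F[1-3] = +537.0703 N (tension)
  F[2-3] = +508.0667 N (tension)
  F[2-4] = +2002.7081 N (tension)
  F[3-4] = -4124.4977 N (compression)
  F[3-5] = +235.3937 N (tension)
  F[4-5] = -22.8355 N (compression)
  Rx@0 = -2749.9400 N
  Ry@0 = -470.1575 N
  Ry@4 = +3620.2175 N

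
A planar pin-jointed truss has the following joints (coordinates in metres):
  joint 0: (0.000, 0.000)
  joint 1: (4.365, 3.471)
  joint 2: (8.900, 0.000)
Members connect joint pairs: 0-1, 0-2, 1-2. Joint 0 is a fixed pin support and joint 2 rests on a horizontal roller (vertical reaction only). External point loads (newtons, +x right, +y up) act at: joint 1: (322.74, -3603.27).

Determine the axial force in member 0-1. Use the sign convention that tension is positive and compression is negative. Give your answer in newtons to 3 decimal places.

-2747.734

N=3 nodes, M=3 members, R=3 reactions → 2N=6, M+R=6
member 0 (0-1): L=5.5768, (cx,cy)=(0.7827,0.6224)
member 1 (0-2): L=8.9000, (cx,cy)=(1.0000,0.0000)
member 2 (1-2): L=5.7109, (cx,cy)=(0.7941,-0.6078)
solve A·x = −loads:
  F[0-1] = -2747.7345 N (compression)
  F[0-2] = +2473.3981 N (tension)
  F[1-2] = -3114.7214 N (compression)
  Rx@0 = -322.7400 N
  Ry@0 = +1710.1797 N
  Ry@2 = +1893.0903 N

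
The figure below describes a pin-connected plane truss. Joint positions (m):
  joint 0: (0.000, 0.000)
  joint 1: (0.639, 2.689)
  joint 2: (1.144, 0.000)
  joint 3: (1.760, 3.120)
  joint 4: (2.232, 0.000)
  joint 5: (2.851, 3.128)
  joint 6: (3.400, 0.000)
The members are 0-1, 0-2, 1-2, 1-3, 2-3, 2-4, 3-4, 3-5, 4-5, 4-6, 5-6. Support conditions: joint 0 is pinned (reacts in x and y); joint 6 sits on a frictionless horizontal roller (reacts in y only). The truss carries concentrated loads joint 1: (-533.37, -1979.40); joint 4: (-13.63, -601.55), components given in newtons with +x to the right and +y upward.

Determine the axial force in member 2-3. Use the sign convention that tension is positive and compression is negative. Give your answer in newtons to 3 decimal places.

N=7 nodes, M=11 members, R=3 reactions → 2N=14, M+R=14
member 0 (0-1): L=2.7639, (cx,cy)=(0.2312,0.9729)
member 1 (0-2): L=1.1440, (cx,cy)=(1.0000,0.0000)
member 2 (1-2): L=2.7360, (cx,cy)=(0.1846,-0.9828)
member 3 (1-3): L=1.2010, (cx,cy)=(0.9334,0.3589)
member 4 (2-3): L=3.1802, (cx,cy)=(0.1937,0.9811)
member 5 (2-4): L=1.0880, (cx,cy)=(1.0000,0.0000)
member 6 (3-4): L=3.1555, (cx,cy)=(0.1496,-0.9887)
member 7 (3-5): L=1.0910, (cx,cy)=(1.0000,0.0073)
member 8 (4-5): L=3.1887, (cx,cy)=(0.1941,0.9810)
member 9 (4-6): L=1.1680, (cx,cy)=(1.0000,0.0000)
member 10 (5-6): L=3.1758, (cx,cy)=(0.1729,-0.9849)
solve A·x = −loads:
  F[0-1] = -2298.1355 N (compression)
  F[0-2] = -15.6789 N (compression)
  F[1-2] = +244.1299 N (tension)
  F[1-3] = -46.0810 N (compression)
  F[2-3] = -244.5671 N (compression)
  F[2-4] = +76.7533 N (tension)
  F[3-4] = +258.4335 N (tension)
  F[3-5] = -129.0433 N (compression)
  F[4-5] = +352.7341 N (tension)
  F[4-6] = +60.5651 N (tension)
  F[5-6] = -350.3524 N (compression)
  Rx@0 = +547.0000 N
  Ry@0 = +2235.8723 N
  Ry@6 = +345.0777 N

-244.567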